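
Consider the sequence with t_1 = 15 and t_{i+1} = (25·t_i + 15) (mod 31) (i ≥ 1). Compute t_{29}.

We have t_1 = 15, t_2 = 18, t_3 = 0, t_4 = 15.
The sequence repeats with period 3.
(29 - 1) mod 3 = 1, so t_{29} = t_2 = 18.

18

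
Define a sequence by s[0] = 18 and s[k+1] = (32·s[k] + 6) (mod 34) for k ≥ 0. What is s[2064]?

18

Computing terms: s[0] = 18, s[1] = 4, s[2] = 32, s[3] = 10, s[4] = 20, s[5] = 0, s[6] = 6, s[7] = 28, s[8] = 18.
The sequence repeats with period 8.
So s[2064] = s[0 + ((2064-0) mod 8)] = s[0] = 18.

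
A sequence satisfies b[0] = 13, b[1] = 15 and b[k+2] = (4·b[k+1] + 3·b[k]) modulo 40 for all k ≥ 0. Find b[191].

b[0] = 13, b[1] = 15, b[2] = 19, b[3] = 1, b[4] = 21, b[5] = 7, b[6] = 11, b[7] = 25, b[8] = 13, b[9] = 7, b[10] = 27, b[11] = 9, b[12] = 37, b[13] = 15, b[14] = 11, b[15] = 9, b[16] = 29, b[17] = 23, b[18] = 19, b[19] = 25, b[20] = 37, b[21] = 23, b[22] = 3, b[23] = 1, b[24] = 13, b[25] = 15.
Since (b[24], b[25]) = (b[0], b[1]) = (13, 15) (two consecutive terms determine the rest), the sequence is periodic with period 24.
(191 - 0) mod 24 = 23, so b[191] = b[23] = 1.

1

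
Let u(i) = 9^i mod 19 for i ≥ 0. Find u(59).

Listing terms: u(0) = 1, u(1) = 9, u(2) = 5, u(3) = 7, u(4) = 6, u(5) = 16, u(6) = 11, u(7) = 4, u(8) = 17, u(9) = 1.
Since u(9) = u(0) = 1, the sequence is periodic with period 9.
So u(59) = u(0 + ((59-0) mod 9)) = u(5) = 16.

16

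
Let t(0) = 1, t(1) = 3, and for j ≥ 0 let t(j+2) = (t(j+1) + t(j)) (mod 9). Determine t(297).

t(0) = 1; t(1) = 3; t(2) = 4; t(3) = 7; t(4) = 2; t(5) = 0; t(6) = 2; t(7) = 2; t(8) = 4; t(9) = 6; t(10) = 1; t(11) = 7; t(12) = 8; t(13) = 6; t(14) = 5; t(15) = 2; t(16) = 7; t(17) = 0; t(18) = 7; t(19) = 7; t(20) = 5; t(21) = 3; t(22) = 8; t(23) = 2; t(24) = 1; t(25) = 3.
The sequence repeats with period 24.
So t(297) = t(0 + ((297-0) mod 24)) = t(9) = 6.

6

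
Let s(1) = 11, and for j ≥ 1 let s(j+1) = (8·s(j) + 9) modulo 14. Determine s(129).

Computing terms: s(1) = 11,  s(2) = 13,  s(3) = 1,  s(4) = 3,  s(5) = 5,  s(6) = 7,  s(7) = 9,  s(8) = 11.
The sequence repeats with period 7.
(129 - 1) mod 7 = 2, so s(129) = s(3) = 1.

1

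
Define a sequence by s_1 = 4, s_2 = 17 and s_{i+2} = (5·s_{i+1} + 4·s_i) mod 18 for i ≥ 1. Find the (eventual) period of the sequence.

24

Computing terms: s_1 = 4,  s_2 = 17,  s_3 = 11,  s_4 = 15,  s_5 = 11,  s_6 = 7,  s_7 = 7,  s_8 = 9,  s_9 = 1,  s_{10} = 5,  s_{11} = 11,  s_{12} = 3,  s_{13} = 5,  s_{14} = 1,  s_{15} = 7,  s_{16} = 3,  s_{17} = 7,  s_{18} = 11,  s_{19} = 11,  s_{20} = 9,  s_{21} = 17,  s_{22} = 13,  s_{23} = 7,  s_{24} = 15,  s_{25} = 13,  s_{26} = 17,  s_{27} = 11.
Since (s_{26}, s_{27}) = (s_2, s_3) = (17, 11) (two consecutive terms determine the rest), the sequence is eventually periodic: after a pre-period of length 1 it cycles with period 24.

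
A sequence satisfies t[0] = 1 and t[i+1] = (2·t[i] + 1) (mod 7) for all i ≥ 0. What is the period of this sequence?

3

Listing terms: t[0] = 1, t[1] = 3, t[2] = 0, t[3] = 1.
The sequence repeats with period 3.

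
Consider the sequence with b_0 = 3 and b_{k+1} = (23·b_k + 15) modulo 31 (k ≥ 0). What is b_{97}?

30

Computing terms: b_0 = 3,  b_1 = 22,  b_2 = 25,  b_3 = 1,  b_4 = 7,  b_5 = 21,  b_6 = 2,  b_7 = 30,  b_8 = 23,  b_9 = 17,  b_{10} = 3.
The sequence repeats with period 10.
So b_{97} = b_{0 + ((97-0) mod 10)} = b_7 = 30.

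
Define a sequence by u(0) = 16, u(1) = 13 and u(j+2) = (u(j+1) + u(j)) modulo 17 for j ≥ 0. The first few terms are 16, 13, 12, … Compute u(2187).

4

We have u(0) = 16,  u(1) = 13,  u(2) = 12,  u(3) = 8,  u(4) = 3,  u(5) = 11,  u(6) = 14,  u(7) = 8,  u(8) = 5,  u(9) = 13,  u(10) = 1,  u(11) = 14,  u(12) = 15,  u(13) = 12,  u(14) = 10,  u(15) = 5,  u(16) = 15,  u(17) = 3,  u(18) = 1,  u(19) = 4,  u(20) = 5,  u(21) = 9,  u(22) = 14,  u(23) = 6,  u(24) = 3,  u(25) = 9,  u(26) = 12,  u(27) = 4,  u(28) = 16,  u(29) = 3,  u(30) = 2,  u(31) = 5,  u(32) = 7,  u(33) = 12,  u(34) = 2,  u(35) = 14,  u(36) = 16,  u(37) = 13.
Since (u(36), u(37)) = (u(0), u(1)) = (16, 13) (two consecutive terms determine the rest), the sequence is periodic with period 36.
So u(2187) = u(0 + ((2187-0) mod 36)) = u(27) = 4.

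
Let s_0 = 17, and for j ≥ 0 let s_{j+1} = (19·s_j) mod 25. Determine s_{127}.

13

s_0 = 17, s_1 = 23, s_2 = 12, s_3 = 3, s_4 = 7, s_5 = 8, s_6 = 2, s_7 = 13, s_8 = 22, s_9 = 18, s_{10} = 17.
Since s_{10} = s_0 = 17, the sequence is periodic with period 10.
(127 - 0) mod 10 = 7, so s_{127} = s_7 = 13.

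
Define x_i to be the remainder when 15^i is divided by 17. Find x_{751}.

8

x_1 = 15, x_2 = 4, x_3 = 9, x_4 = 16, x_5 = 2, x_6 = 13, x_7 = 8, x_8 = 1, x_9 = 15.
The sequence repeats with period 8.
(751 - 1) mod 8 = 6, so x_{751} = x_7 = 8.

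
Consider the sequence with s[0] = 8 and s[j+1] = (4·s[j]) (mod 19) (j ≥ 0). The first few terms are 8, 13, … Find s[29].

14

s[0] = 8, s[1] = 13, s[2] = 14, s[3] = 18, s[4] = 15, s[5] = 3, s[6] = 12, s[7] = 10, s[8] = 2, s[9] = 8.
The sequence repeats with period 9.
So s[29] = s[0 + ((29-0) mod 9)] = s[2] = 14.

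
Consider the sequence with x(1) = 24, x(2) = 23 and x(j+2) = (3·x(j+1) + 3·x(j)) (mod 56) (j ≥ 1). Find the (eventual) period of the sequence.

42

x(1) = 24, x(2) = 23, x(3) = 29, x(4) = 44, x(5) = 51, x(6) = 5, x(7) = 0, x(8) = 15, x(9) = 45, x(10) = 12, x(11) = 3, x(12) = 45, x(13) = 32, x(14) = 7, x(15) = 5, x(16) = 36, x(17) = 11, x(18) = 29, x(19) = 8, x(20) = 55, x(21) = 21, x(22) = 4, x(23) = 19, x(24) = 13, x(25) = 40, x(26) = 47, x(27) = 37, x(28) = 28, x(29) = 27, x(30) = 53, x(31) = 16, x(32) = 39, x(33) = 53, x(34) = 52, x(35) = 35, x(36) = 37, x(37) = 48, x(38) = 31, x(39) = 13, x(40) = 20, x(41) = 43, x(42) = 21, x(43) = 24, x(44) = 23.
The sequence repeats with period 42.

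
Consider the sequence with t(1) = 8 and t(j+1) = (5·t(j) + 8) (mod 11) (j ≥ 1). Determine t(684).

5

Computing terms: t(1) = 8, t(2) = 4, t(3) = 6, t(4) = 5, t(5) = 0, t(6) = 8.
Since t(6) = t(1) = 8, the sequence is periodic with period 5.
(684 - 1) mod 5 = 3, so t(684) = t(4) = 5.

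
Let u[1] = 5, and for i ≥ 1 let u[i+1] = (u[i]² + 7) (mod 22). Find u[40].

16

Computing terms: u[1] = 5, u[2] = 10, u[3] = 19, u[4] = 16, u[5] = 21, u[6] = 8, u[7] = 5.
Since u[7] = u[1] = 5, the sequence is periodic with period 6.
So u[40] = u[1 + ((40-1) mod 6)] = u[4] = 16.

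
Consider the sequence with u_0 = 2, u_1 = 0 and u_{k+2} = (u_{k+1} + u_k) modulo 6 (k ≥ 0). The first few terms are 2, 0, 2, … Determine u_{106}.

2

Listing terms: u_0 = 2, u_1 = 0, u_2 = 2, u_3 = 2, u_4 = 4, u_5 = 0, u_6 = 4, u_7 = 4, u_8 = 2, u_9 = 0.
Since (u_8, u_9) = (u_0, u_1) = (2, 0) (two consecutive terms determine the rest), the sequence is periodic with period 8.
(106 - 0) mod 8 = 2, so u_{106} = u_2 = 2.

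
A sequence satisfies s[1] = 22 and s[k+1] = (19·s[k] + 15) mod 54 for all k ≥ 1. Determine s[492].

We have s[1] = 22, s[2] = 1, s[3] = 34, s[4] = 13, s[5] = 46, s[6] = 25, s[7] = 4, s[8] = 37, s[9] = 16, s[10] = 49, s[11] = 28, s[12] = 7, s[13] = 40, s[14] = 19, s[15] = 52, s[16] = 31, s[17] = 10, s[18] = 43, s[19] = 22.
The sequence repeats with period 18.
So s[492] = s[1 + ((492-1) mod 18)] = s[6] = 25.

25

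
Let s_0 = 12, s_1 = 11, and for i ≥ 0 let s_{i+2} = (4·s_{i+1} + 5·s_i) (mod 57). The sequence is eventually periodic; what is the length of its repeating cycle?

18

We have s_0 = 12; s_1 = 11; s_2 = 47; s_3 = 15; s_4 = 10; s_5 = 1; s_6 = 54; s_7 = 50; s_8 = 14; s_9 = 21; s_{10} = 40; s_{11} = 37; s_{12} = 6; s_{13} = 38; s_{14} = 11; s_{15} = 6; s_{16} = 22; s_{17} = 4; s_{18} = 12; s_{19} = 11.
Since (s_{18}, s_{19}) = (s_0, s_1) = (12, 11) (two consecutive terms determine the rest), the sequence is periodic with period 18.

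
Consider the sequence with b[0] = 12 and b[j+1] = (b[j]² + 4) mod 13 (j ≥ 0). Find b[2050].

4

b[0] = 12,  b[1] = 5,  b[2] = 3,  b[3] = 0,  b[4] = 4,  b[5] = 7,  b[6] = 1,  b[7] = 5.
Since b[7] = b[1] = 5, the sequence is eventually periodic: after a pre-period of length 1 it cycles with period 6.
For j ≥ 1, b[j] depends only on (j - 1) mod 6. (2050 - 1) mod 6 = 3, so b[2050] = b[4] = 4.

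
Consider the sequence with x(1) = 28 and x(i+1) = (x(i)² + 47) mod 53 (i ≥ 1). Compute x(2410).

We have x(1) = 28,  x(2) = 36,  x(3) = 18,  x(4) = 0,  x(5) = 47,  x(6) = 30,  x(7) = 46,  x(8) = 43,  x(9) = 41,  x(10) = 32,  x(11) = 11,  x(12) = 9,  x(13) = 22,  x(14) = 1,  x(15) = 48,  x(16) = 19,  x(17) = 37,  x(18) = 38,  x(19) = 7,  x(20) = 43.
Since x(20) = x(8) = 43, the sequence is eventually periodic: after a pre-period of length 7 it cycles with period 12.
For i ≥ 8, x(i) depends only on (i - 8) mod 12. (2410 - 8) mod 12 = 2, so x(2410) = x(10) = 32.

32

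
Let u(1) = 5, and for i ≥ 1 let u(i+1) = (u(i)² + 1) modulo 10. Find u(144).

2

Listing terms: u(1) = 5,  u(2) = 6,  u(3) = 7,  u(4) = 0,  u(5) = 1,  u(6) = 2,  u(7) = 5.
The sequence repeats with period 6.
So u(144) = u(1 + ((144-1) mod 6)) = u(6) = 2.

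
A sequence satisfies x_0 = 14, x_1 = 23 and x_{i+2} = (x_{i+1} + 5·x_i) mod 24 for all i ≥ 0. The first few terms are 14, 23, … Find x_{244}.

We have x_0 = 14,  x_1 = 23,  x_2 = 21,  x_3 = 16,  x_4 = 1,  x_5 = 9,  x_6 = 14,  x_7 = 11,  x_8 = 9,  x_9 = 16,  x_{10} = 13,  x_{11} = 21,  x_{12} = 14,  x_{13} = 23.
The sequence repeats with period 12.
So x_{244} = x_{0 + ((244-0) mod 12)} = x_4 = 1.

1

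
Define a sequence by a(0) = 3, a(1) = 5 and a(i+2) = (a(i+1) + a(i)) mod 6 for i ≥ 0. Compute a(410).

2

a(0) = 3; a(1) = 5; a(2) = 2; a(3) = 1; a(4) = 3; a(5) = 4; a(6) = 1; a(7) = 5; a(8) = 0; a(9) = 5; a(10) = 5; a(11) = 4; a(12) = 3; a(13) = 1; a(14) = 4; a(15) = 5; a(16) = 3; a(17) = 2; a(18) = 5; a(19) = 1; a(20) = 0; a(21) = 1; a(22) = 1; a(23) = 2; a(24) = 3; a(25) = 5.
The sequence repeats with period 24.
So a(410) = a(0 + ((410-0) mod 24)) = a(2) = 2.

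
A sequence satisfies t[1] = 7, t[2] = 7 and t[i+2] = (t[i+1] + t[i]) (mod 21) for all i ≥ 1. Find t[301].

14

t[1] = 7,  t[2] = 7,  t[3] = 14,  t[4] = 0,  t[5] = 14,  t[6] = 14,  t[7] = 7,  t[8] = 0,  t[9] = 7,  t[10] = 7.
Since (t[9], t[10]) = (t[1], t[2]) = (7, 7) (two consecutive terms determine the rest), the sequence is periodic with period 8.
So t[301] = t[1 + ((301-1) mod 8)] = t[5] = 14.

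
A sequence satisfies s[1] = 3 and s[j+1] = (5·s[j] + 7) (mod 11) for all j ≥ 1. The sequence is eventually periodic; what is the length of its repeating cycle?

Computing terms: s[1] = 3,  s[2] = 0,  s[3] = 7,  s[4] = 9,  s[5] = 8,  s[6] = 3.
Since s[6] = s[1] = 3, the sequence is periodic with period 5.

5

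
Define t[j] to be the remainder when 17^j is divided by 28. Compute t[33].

13

Computing terms: t[1] = 17; t[2] = 9; t[3] = 13; t[4] = 25; t[5] = 5; t[6] = 1; t[7] = 17.
Since t[7] = t[1] = 17, the sequence is periodic with period 6.
So t[33] = t[1 + ((33-1) mod 6)] = t[3] = 13.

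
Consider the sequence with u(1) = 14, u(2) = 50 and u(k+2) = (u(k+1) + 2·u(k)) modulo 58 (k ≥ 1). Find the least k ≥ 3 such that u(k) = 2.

u(1) = 14; u(2) = 50; u(3) = 20; u(4) = 4; u(5) = 44; u(6) = 52; u(7) = 24; u(8) = 12; u(9) = 2; u(10) = 26; u(11) = 30; u(12) = 24; u(13) = 26; u(14) = 16; u(15) = 10; u(16) = 42; u(17) = 4; u(18) = 30; u(19) = 38; u(20) = 40; u(21) = 0; u(22) = 22; u(23) = 22; u(24) = 8; u(25) = 52; u(26) = 10; u(27) = 56; u(28) = 18; u(29) = 14; u(30) = 50.
The sequence repeats with period 28.
The value 2 first appears (with k ≥ 3) at u(9).

9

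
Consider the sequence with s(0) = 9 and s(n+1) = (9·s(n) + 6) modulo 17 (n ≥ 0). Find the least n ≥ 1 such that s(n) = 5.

5

Computing terms: s(0) = 9,  s(1) = 2,  s(2) = 7,  s(3) = 1,  s(4) = 15,  s(5) = 5,  s(6) = 0,  s(7) = 6,  s(8) = 9.
The sequence repeats with period 8.
The value 5 first appears (with n ≥ 1) at s(5).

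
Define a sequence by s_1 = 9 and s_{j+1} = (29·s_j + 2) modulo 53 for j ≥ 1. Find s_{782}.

51

Computing terms: s_1 = 9; s_2 = 51; s_3 = 50; s_4 = 21; s_5 = 28; s_6 = 19; s_7 = 23; s_8 = 33; s_9 = 5; s_{10} = 41; s_{11} = 25; s_{12} = 38; s_{13} = 44; s_{14} = 6; s_{15} = 17; s_{16} = 18; s_{17} = 47; s_{18} = 40; s_{19} = 49; s_{20} = 45; s_{21} = 35; s_{22} = 10; s_{23} = 27; s_{24} = 43; s_{25} = 30; s_{26} = 24; s_{27} = 9.
Since s_{27} = s_1 = 9, the sequence is periodic with period 26.
(782 - 1) mod 26 = 1, so s_{782} = s_2 = 51.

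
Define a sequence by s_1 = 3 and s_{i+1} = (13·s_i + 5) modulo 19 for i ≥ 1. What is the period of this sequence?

18

Listing terms: s_1 = 3, s_2 = 6, s_3 = 7, s_4 = 1, s_5 = 18, s_6 = 11, s_7 = 15, s_8 = 10, s_9 = 2, s_{10} = 12, s_{11} = 9, s_{12} = 8, s_{13} = 14, s_{14} = 16, s_{15} = 4, s_{16} = 0, s_{17} = 5, s_{18} = 13, s_{19} = 3.
Since s_{19} = s_1 = 3, the sequence is periodic with period 18.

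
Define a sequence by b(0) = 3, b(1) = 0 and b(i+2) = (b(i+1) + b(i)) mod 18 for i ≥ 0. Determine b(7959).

b(0) = 3, b(1) = 0, b(2) = 3, b(3) = 3, b(4) = 6, b(5) = 9, b(6) = 15, b(7) = 6, b(8) = 3, b(9) = 9, b(10) = 12, b(11) = 3, b(12) = 15, b(13) = 0, b(14) = 15, b(15) = 15, b(16) = 12, b(17) = 9, b(18) = 3, b(19) = 12, b(20) = 15, b(21) = 9, b(22) = 6, b(23) = 15, b(24) = 3, b(25) = 0.
Since (b(24), b(25)) = (b(0), b(1)) = (3, 0) (two consecutive terms determine the rest), the sequence is periodic with period 24.
(7959 - 0) mod 24 = 15, so b(7959) = b(15) = 15.

15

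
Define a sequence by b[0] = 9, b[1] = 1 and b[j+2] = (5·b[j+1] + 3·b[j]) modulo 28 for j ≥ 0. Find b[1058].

4

b[0] = 9; b[1] = 1; b[2] = 4; b[3] = 23; b[4] = 15; b[5] = 4; b[6] = 9; b[7] = 1.
Since (b[6], b[7]) = (b[0], b[1]) = (9, 1) (two consecutive terms determine the rest), the sequence is periodic with period 6.
(1058 - 0) mod 6 = 2, so b[1058] = b[2] = 4.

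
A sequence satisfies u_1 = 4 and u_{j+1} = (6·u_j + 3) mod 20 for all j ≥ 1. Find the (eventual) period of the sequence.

Computing terms: u_1 = 4,  u_2 = 7,  u_3 = 5,  u_4 = 13,  u_5 = 1,  u_6 = 9,  u_7 = 17,  u_8 = 5.
Since u_8 = u_3 = 5, the sequence is eventually periodic: after a pre-period of length 2 it cycles with period 5.

5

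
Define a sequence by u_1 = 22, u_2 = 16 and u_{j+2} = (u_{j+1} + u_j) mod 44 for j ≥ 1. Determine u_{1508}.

32

Computing terms: u_1 = 22; u_2 = 16; u_3 = 38; u_4 = 10; u_5 = 4; u_6 = 14; u_7 = 18; u_8 = 32; u_9 = 6; u_{10} = 38; u_{11} = 0; u_{12} = 38; u_{13} = 38; u_{14} = 32; u_{15} = 26; u_{16} = 14; u_{17} = 40; u_{18} = 10; u_{19} = 6; u_{20} = 16; u_{21} = 22; u_{22} = 38; u_{23} = 16; u_{24} = 10; u_{25} = 26; u_{26} = 36; u_{27} = 18; u_{28} = 10; u_{29} = 28; u_{30} = 38; u_{31} = 22; u_{32} = 16.
The sequence repeats with period 30.
(1508 - 1) mod 30 = 7, so u_{1508} = u_8 = 32.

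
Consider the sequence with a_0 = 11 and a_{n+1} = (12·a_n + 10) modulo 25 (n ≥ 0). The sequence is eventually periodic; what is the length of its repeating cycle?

We have a_0 = 11; a_1 = 17; a_2 = 14; a_3 = 3; a_4 = 21; a_5 = 12; a_6 = 4; a_7 = 8; a_8 = 6; a_9 = 7; a_{10} = 19; a_{11} = 13; a_{12} = 16; a_{13} = 2; a_{14} = 9; a_{15} = 18; a_{16} = 1; a_{17} = 22; a_{18} = 24; a_{19} = 23; a_{20} = 11.
Since a_{20} = a_0 = 11, the sequence is periodic with period 20.

20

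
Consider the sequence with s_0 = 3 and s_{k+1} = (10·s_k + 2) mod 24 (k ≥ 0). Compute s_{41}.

22

s_0 = 3,  s_1 = 8,  s_2 = 10,  s_3 = 6,  s_4 = 14,  s_5 = 22,  s_6 = 6.
Since s_6 = s_3 = 6, the sequence is eventually periodic: after a pre-period of length 3 it cycles with period 3.
For k ≥ 3, s_k depends only on (k - 3) mod 3. (41 - 3) mod 3 = 2, so s_{41} = s_5 = 22.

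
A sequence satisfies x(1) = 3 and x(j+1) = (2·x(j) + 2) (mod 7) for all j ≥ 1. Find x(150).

Computing terms: x(1) = 3, x(2) = 1, x(3) = 4, x(4) = 3.
Since x(4) = x(1) = 3, the sequence is periodic with period 3.
(150 - 1) mod 3 = 2, so x(150) = x(3) = 4.

4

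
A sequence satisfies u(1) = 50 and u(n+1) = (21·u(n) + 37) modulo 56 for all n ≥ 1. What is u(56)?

9

u(1) = 50; u(2) = 23; u(3) = 16; u(4) = 37; u(5) = 30; u(6) = 51; u(7) = 44; u(8) = 9; u(9) = 2; u(10) = 23.
Since u(10) = u(2) = 23, the sequence is eventually periodic: after a pre-period of length 1 it cycles with period 8.
For n ≥ 2, u(n) depends only on (n - 2) mod 8. (56 - 2) mod 8 = 6, so u(56) = u(8) = 9.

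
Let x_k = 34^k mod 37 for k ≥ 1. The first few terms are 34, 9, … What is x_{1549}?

34

We have x_1 = 34, x_2 = 9, x_3 = 10, x_4 = 7, x_5 = 16, x_6 = 26, x_7 = 33, x_8 = 12, x_9 = 1, x_{10} = 34.
The sequence repeats with period 9.
So x_{1549} = x_{1 + ((1549-1) mod 9)} = x_1 = 34.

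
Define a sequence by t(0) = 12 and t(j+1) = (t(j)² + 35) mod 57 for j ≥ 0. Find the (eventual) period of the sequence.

6

Listing terms: t(0) = 12; t(1) = 8; t(2) = 42; t(3) = 32; t(4) = 33; t(5) = 41; t(6) = 6; t(7) = 14; t(8) = 3; t(9) = 44; t(10) = 33.
Since t(10) = t(4) = 33, the sequence is eventually periodic: after a pre-period of length 4 it cycles with period 6.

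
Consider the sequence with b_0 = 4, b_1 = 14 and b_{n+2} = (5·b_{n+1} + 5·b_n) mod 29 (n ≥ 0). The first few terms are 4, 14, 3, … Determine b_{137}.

Listing terms: b_0 = 4,  b_1 = 14,  b_2 = 3,  b_3 = 27,  b_4 = 5,  b_5 = 15,  b_6 = 13,  b_7 = 24,  b_8 = 11,  b_9 = 1,  b_{10} = 2,  b_{11} = 15,  b_{12} = 27,  b_{13} = 7,  b_{14} = 25,  b_{15} = 15,  b_{16} = 26,  b_{17} = 2,  b_{18} = 24,  b_{19} = 14,  b_{20} = 16,  b_{21} = 5,  b_{22} = 18,  b_{23} = 28,  b_{24} = 27,  b_{25} = 14,  b_{26} = 2,  b_{27} = 22,  b_{28} = 4,  b_{29} = 14.
The sequence repeats with period 28.
So b_{137} = b_{0 + ((137-0) mod 28)} = b_{25} = 14.

14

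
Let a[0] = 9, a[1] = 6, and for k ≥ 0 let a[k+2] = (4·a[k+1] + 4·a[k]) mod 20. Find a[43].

We have a[0] = 9, a[1] = 6, a[2] = 0, a[3] = 4, a[4] = 16, a[5] = 0, a[6] = 4.
Since (a[5], a[6]) = (a[2], a[3]) = (0, 4) (two consecutive terms determine the rest), the sequence is eventually periodic: after a pre-period of length 2 it cycles with period 3.
For k ≥ 2, a[k] depends only on (k - 2) mod 3. (43 - 2) mod 3 = 2, so a[43] = a[4] = 16.

16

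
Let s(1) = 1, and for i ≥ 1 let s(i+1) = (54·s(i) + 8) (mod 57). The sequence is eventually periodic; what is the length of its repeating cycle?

9

s(1) = 1,  s(2) = 5,  s(3) = 50,  s(4) = 29,  s(5) = 35,  s(6) = 17,  s(7) = 14,  s(8) = 23,  s(9) = 53,  s(10) = 20,  s(11) = 5.
Since s(11) = s(2) = 5, the sequence is eventually periodic: after a pre-period of length 1 it cycles with period 9.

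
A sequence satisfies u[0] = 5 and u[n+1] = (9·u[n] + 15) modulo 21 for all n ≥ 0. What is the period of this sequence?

3

Computing terms: u[0] = 5,  u[1] = 18,  u[2] = 9,  u[3] = 12,  u[4] = 18.
Since u[4] = u[1] = 18, the sequence is eventually periodic: after a pre-period of length 1 it cycles with period 3.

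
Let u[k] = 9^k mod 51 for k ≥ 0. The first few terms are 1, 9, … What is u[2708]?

Listing terms: u[0] = 1, u[1] = 9, u[2] = 30, u[3] = 15, u[4] = 33, u[5] = 42, u[6] = 21, u[7] = 36, u[8] = 18, u[9] = 9.
Since u[9] = u[1] = 9, the sequence is eventually periodic: after a pre-period of length 1 it cycles with period 8.
For k ≥ 1, u[k] depends only on (k - 1) mod 8. (2708 - 1) mod 8 = 3, so u[2708] = u[4] = 33.

33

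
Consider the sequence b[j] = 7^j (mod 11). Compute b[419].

8

Computing terms: b[1] = 7,  b[2] = 5,  b[3] = 2,  b[4] = 3,  b[5] = 10,  b[6] = 4,  b[7] = 6,  b[8] = 9,  b[9] = 8,  b[10] = 1,  b[11] = 7.
The sequence repeats with period 10.
(419 - 1) mod 10 = 8, so b[419] = b[9] = 8.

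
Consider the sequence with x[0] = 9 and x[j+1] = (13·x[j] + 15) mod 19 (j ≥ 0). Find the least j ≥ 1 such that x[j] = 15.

Computing terms: x[0] = 9; x[1] = 18; x[2] = 2; x[3] = 3; x[4] = 16; x[5] = 14; x[6] = 7; x[7] = 11; x[8] = 6; x[9] = 17; x[10] = 8; x[11] = 5; x[12] = 4; x[13] = 10; x[14] = 12; x[15] = 0; x[16] = 15; x[17] = 1; x[18] = 9.
The sequence repeats with period 18.
The value 15 first appears (with j ≥ 1) at x[16].

16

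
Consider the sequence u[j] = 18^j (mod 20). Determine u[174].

4

Listing terms: u[0] = 1, u[1] = 18, u[2] = 4, u[3] = 12, u[4] = 16, u[5] = 8, u[6] = 4.
Since u[6] = u[2] = 4, the sequence is eventually periodic: after a pre-period of length 2 it cycles with period 4.
For j ≥ 2, u[j] depends only on (j - 2) mod 4. (174 - 2) mod 4 = 0, so u[174] = u[2] = 4.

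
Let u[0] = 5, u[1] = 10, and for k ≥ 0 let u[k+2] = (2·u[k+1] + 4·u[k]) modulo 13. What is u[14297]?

We have u[0] = 5, u[1] = 10, u[2] = 1, u[3] = 3, u[4] = 10, u[5] = 6, u[6] = 0, u[7] = 11, u[8] = 9, u[9] = 10, u[10] = 4, u[11] = 9, u[12] = 8, u[13] = 0, u[14] = 6, u[15] = 12, u[16] = 9, u[17] = 1, u[18] = 12, u[19] = 2, u[20] = 0, u[21] = 8, u[22] = 3, u[23] = 12, u[24] = 10, u[25] = 3, u[26] = 7, u[27] = 0, u[28] = 2, u[29] = 4, u[30] = 3, u[31] = 9, u[32] = 4, u[33] = 5, u[34] = 0, u[35] = 7, u[36] = 1, u[37] = 4, u[38] = 12, u[39] = 1, u[40] = 11, u[41] = 0, u[42] = 5, u[43] = 10.
Since (u[42], u[43]) = (u[0], u[1]) = (5, 10) (two consecutive terms determine the rest), the sequence is periodic with period 42.
(14297 - 0) mod 42 = 17, so u[14297] = u[17] = 1.

1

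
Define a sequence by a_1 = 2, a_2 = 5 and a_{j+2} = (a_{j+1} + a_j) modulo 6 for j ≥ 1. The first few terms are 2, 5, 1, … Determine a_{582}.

We have a_1 = 2, a_2 = 5, a_3 = 1, a_4 = 0, a_5 = 1, a_6 = 1, a_7 = 2, a_8 = 3, a_9 = 5, a_{10} = 2, a_{11} = 1, a_{12} = 3, a_{13} = 4, a_{14} = 1, a_{15} = 5, a_{16} = 0, a_{17} = 5, a_{18} = 5, a_{19} = 4, a_{20} = 3, a_{21} = 1, a_{22} = 4, a_{23} = 5, a_{24} = 3, a_{25} = 2, a_{26} = 5.
The sequence repeats with period 24.
(582 - 1) mod 24 = 5, so a_{582} = a_6 = 1.

1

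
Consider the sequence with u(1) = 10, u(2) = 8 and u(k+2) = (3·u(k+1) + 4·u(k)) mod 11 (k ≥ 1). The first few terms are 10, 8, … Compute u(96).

6

Listing terms: u(1) = 10,  u(2) = 8,  u(3) = 9,  u(4) = 4,  u(5) = 4,  u(6) = 6,  u(7) = 1,  u(8) = 5,  u(9) = 8,  u(10) = 0,  u(11) = 10,  u(12) = 8.
The sequence repeats with period 10.
(96 - 1) mod 10 = 5, so u(96) = u(6) = 6.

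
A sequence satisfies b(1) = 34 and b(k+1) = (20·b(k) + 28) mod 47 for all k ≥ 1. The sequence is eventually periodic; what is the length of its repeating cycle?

We have b(1) = 34; b(2) = 3; b(3) = 41; b(4) = 2; b(5) = 21; b(6) = 25; b(7) = 11; b(8) = 13; b(9) = 6; b(10) = 7; b(11) = 27; b(12) = 4; b(13) = 14; b(14) = 26; b(15) = 31; b(16) = 37; b(17) = 16; b(18) = 19; b(19) = 32; b(20) = 10; b(21) = 40; b(22) = 29; b(23) = 44; b(24) = 15; b(25) = 46; b(26) = 8; b(27) = 0; b(28) = 28; b(29) = 24; b(30) = 38; b(31) = 36; b(32) = 43; b(33) = 42; b(34) = 22; b(35) = 45; b(36) = 35; b(37) = 23; b(38) = 18; b(39) = 12; b(40) = 33; b(41) = 30; b(42) = 17; b(43) = 39; b(44) = 9; b(45) = 20; b(46) = 5; b(47) = 34.
Since b(47) = b(1) = 34, the sequence is periodic with period 46.

46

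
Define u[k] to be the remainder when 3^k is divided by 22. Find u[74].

Listing terms: u[1] = 3,  u[2] = 9,  u[3] = 5,  u[4] = 15,  u[5] = 1,  u[6] = 3.
Since u[6] = u[1] = 3, the sequence is periodic with period 5.
So u[74] = u[1 + ((74-1) mod 5)] = u[4] = 15.

15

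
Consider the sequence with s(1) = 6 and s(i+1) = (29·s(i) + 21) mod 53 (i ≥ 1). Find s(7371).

Listing terms: s(1) = 6,  s(2) = 36,  s(3) = 5,  s(4) = 7,  s(5) = 12,  s(6) = 51,  s(7) = 16,  s(8) = 8,  s(9) = 41,  s(10) = 44,  s(11) = 25,  s(12) = 4,  s(13) = 31,  s(14) = 19,  s(15) = 42,  s(16) = 20,  s(17) = 18,  s(18) = 13,  s(19) = 27,  s(20) = 9,  s(21) = 17,  s(22) = 37,  s(23) = 34,  s(24) = 0,  s(25) = 21,  s(26) = 47,  s(27) = 6.
The sequence repeats with period 26.
So s(7371) = s(1 + ((7371-1) mod 26)) = s(13) = 31.

31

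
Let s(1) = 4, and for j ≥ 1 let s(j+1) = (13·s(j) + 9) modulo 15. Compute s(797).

4

We have s(1) = 4, s(2) = 1, s(3) = 7, s(4) = 10, s(5) = 4.
The sequence repeats with period 4.
So s(797) = s(1 + ((797-1) mod 4)) = s(1) = 4.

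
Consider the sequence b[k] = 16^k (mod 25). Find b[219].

b[0] = 1; b[1] = 16; b[2] = 6; b[3] = 21; b[4] = 11; b[5] = 1.
Since b[5] = b[0] = 1, the sequence is periodic with period 5.
(219 - 0) mod 5 = 4, so b[219] = b[4] = 11.

11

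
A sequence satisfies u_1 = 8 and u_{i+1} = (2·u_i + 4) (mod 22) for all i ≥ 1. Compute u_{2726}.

6

We have u_1 = 8,  u_2 = 20,  u_3 = 0,  u_4 = 4,  u_5 = 12,  u_6 = 6,  u_7 = 16,  u_8 = 14,  u_9 = 10,  u_{10} = 2,  u_{11} = 8.
Since u_{11} = u_1 = 8, the sequence is periodic with period 10.
So u_{2726} = u_{1 + ((2726-1) mod 10)} = u_6 = 6.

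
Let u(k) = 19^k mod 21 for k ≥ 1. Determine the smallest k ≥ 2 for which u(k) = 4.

2

u(1) = 19; u(2) = 4; u(3) = 13; u(4) = 16; u(5) = 10; u(6) = 1; u(7) = 19.
The sequence repeats with period 6.
The value 4 first appears (with k ≥ 2) at u(2).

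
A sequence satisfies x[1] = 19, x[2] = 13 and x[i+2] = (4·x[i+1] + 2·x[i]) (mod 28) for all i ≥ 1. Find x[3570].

x[1] = 19, x[2] = 13, x[3] = 6, x[4] = 22, x[5] = 16, x[6] = 24, x[7] = 16, x[8] = 0, x[9] = 4, x[10] = 16, x[11] = 16, x[12] = 12, x[13] = 24, x[14] = 8, x[15] = 24, x[16] = 0, x[17] = 20, x[18] = 24, x[19] = 24, x[20] = 4, x[21] = 8, x[22] = 12, x[23] = 8, x[24] = 0, x[25] = 16, x[26] = 8, x[27] = 8, x[28] = 20, x[29] = 12, x[30] = 4, x[31] = 12, x[32] = 0, x[33] = 24, x[34] = 12, x[35] = 12, x[36] = 16, x[37] = 4, x[38] = 20, x[39] = 4, x[40] = 0, x[41] = 8, x[42] = 4, x[43] = 4, x[44] = 24, x[45] = 20, x[46] = 16, x[47] = 20, x[48] = 0, x[49] = 12, x[50] = 20, x[51] = 20, x[52] = 8, x[53] = 16, x[54] = 24.
Since (x[53], x[54]) = (x[5], x[6]) = (16, 24) (two consecutive terms determine the rest), the sequence is eventually periodic: after a pre-period of length 4 it cycles with period 48.
For i ≥ 5, x[i] depends only on (i - 5) mod 48. (3570 - 5) mod 48 = 13, so x[3570] = x[18] = 24.

24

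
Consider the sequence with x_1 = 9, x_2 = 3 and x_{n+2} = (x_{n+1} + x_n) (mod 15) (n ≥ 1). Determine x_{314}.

0

Computing terms: x_1 = 9; x_2 = 3; x_3 = 12; x_4 = 0; x_5 = 12; x_6 = 12; x_7 = 9; x_8 = 6; x_9 = 0; x_{10} = 6; x_{11} = 6; x_{12} = 12; x_{13} = 3; x_{14} = 0; x_{15} = 3; x_{16} = 3; x_{17} = 6; x_{18} = 9; x_{19} = 0; x_{20} = 9; x_{21} = 9; x_{22} = 3.
The sequence repeats with period 20.
So x_{314} = x_{1 + ((314-1) mod 20)} = x_{14} = 0.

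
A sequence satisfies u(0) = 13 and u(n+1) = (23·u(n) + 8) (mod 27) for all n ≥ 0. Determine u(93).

1

u(0) = 13; u(1) = 10; u(2) = 22; u(3) = 1; u(4) = 4; u(5) = 19; u(6) = 13.
The sequence repeats with period 6.
(93 - 0) mod 6 = 3, so u(93) = u(3) = 1.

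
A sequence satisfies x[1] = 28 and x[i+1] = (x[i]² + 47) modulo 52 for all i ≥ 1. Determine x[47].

12

We have x[1] = 28,  x[2] = 51,  x[3] = 48,  x[4] = 11,  x[5] = 12,  x[6] = 35,  x[7] = 24,  x[8] = 51.
Since x[8] = x[2] = 51, the sequence is eventually periodic: after a pre-period of length 1 it cycles with period 6.
For i ≥ 2, x[i] depends only on (i - 2) mod 6. (47 - 2) mod 6 = 3, so x[47] = x[5] = 12.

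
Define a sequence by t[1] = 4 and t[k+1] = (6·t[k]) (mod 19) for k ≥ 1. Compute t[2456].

t[1] = 4; t[2] = 5; t[3] = 11; t[4] = 9; t[5] = 16; t[6] = 1; t[7] = 6; t[8] = 17; t[9] = 7; t[10] = 4.
Since t[10] = t[1] = 4, the sequence is periodic with period 9.
So t[2456] = t[1 + ((2456-1) mod 9)] = t[8] = 17.

17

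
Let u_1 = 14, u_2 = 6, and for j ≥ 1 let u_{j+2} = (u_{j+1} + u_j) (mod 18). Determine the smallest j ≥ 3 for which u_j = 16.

15

u_1 = 14; u_2 = 6; u_3 = 2; u_4 = 8; u_5 = 10; u_6 = 0; u_7 = 10; u_8 = 10; u_9 = 2; u_{10} = 12; u_{11} = 14; u_{12} = 8; u_{13} = 4; u_{14} = 12; u_{15} = 16; u_{16} = 10; u_{17} = 8; u_{18} = 0; u_{19} = 8; u_{20} = 8; u_{21} = 16; u_{22} = 6; u_{23} = 4; u_{24} = 10; u_{25} = 14; u_{26} = 6.
The sequence repeats with period 24.
The value 16 first appears (with j ≥ 3) at u_{15}.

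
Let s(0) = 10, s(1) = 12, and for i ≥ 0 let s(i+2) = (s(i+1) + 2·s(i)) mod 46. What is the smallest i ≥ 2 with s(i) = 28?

4

Listing terms: s(0) = 10,  s(1) = 12,  s(2) = 32,  s(3) = 10,  s(4) = 28,  s(5) = 2,  s(6) = 12,  s(7) = 16,  s(8) = 40,  s(9) = 26,  s(10) = 14,  s(11) = 20,  s(12) = 2,  s(13) = 42,  s(14) = 0,  s(15) = 38,  s(16) = 38,  s(17) = 22,  s(18) = 6,  s(19) = 4,  s(20) = 16,  s(21) = 24,  s(22) = 10,  s(23) = 12.
Since (s(22), s(23)) = (s(0), s(1)) = (10, 12) (two consecutive terms determine the rest), the sequence is periodic with period 22.
The value 28 first appears (with i ≥ 2) at s(4).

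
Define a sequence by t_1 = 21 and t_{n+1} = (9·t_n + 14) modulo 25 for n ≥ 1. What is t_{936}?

t_1 = 21; t_2 = 3; t_3 = 16; t_4 = 8; t_5 = 11; t_6 = 13; t_7 = 6; t_8 = 18; t_9 = 1; t_{10} = 23; t_{11} = 21.
Since t_{11} = t_1 = 21, the sequence is periodic with period 10.
So t_{936} = t_{1 + ((936-1) mod 10)} = t_6 = 13.

13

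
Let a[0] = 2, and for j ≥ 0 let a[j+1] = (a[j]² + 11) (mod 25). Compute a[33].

a[0] = 2, a[1] = 15, a[2] = 11, a[3] = 7, a[4] = 10, a[5] = 11.
Since a[5] = a[2] = 11, the sequence is eventually periodic: after a pre-period of length 2 it cycles with period 3.
For j ≥ 2, a[j] depends only on (j - 2) mod 3. (33 - 2) mod 3 = 1, so a[33] = a[3] = 7.

7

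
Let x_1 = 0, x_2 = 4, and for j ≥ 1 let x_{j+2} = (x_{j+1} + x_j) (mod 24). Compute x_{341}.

12

Listing terms: x_1 = 0; x_2 = 4; x_3 = 4; x_4 = 8; x_5 = 12; x_6 = 20; x_7 = 8; x_8 = 4; x_9 = 12; x_{10} = 16; x_{11} = 4; x_{12} = 20; x_{13} = 0; x_{14} = 20; x_{15} = 20; x_{16} = 16; x_{17} = 12; x_{18} = 4; x_{19} = 16; x_{20} = 20; x_{21} = 12; x_{22} = 8; x_{23} = 20; x_{24} = 4; x_{25} = 0; x_{26} = 4.
The sequence repeats with period 24.
So x_{341} = x_{1 + ((341-1) mod 24)} = x_5 = 12.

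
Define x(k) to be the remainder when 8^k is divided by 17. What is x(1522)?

x(0) = 1,  x(1) = 8,  x(2) = 13,  x(3) = 2,  x(4) = 16,  x(5) = 9,  x(6) = 4,  x(7) = 15,  x(8) = 1.
The sequence repeats with period 8.
So x(1522) = x(0 + ((1522-0) mod 8)) = x(2) = 13.

13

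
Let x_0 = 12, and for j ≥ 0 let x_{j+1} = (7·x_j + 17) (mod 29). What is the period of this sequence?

7

Computing terms: x_0 = 12, x_1 = 14, x_2 = 28, x_3 = 10, x_4 = 0, x_5 = 17, x_6 = 20, x_7 = 12.
The sequence repeats with period 7.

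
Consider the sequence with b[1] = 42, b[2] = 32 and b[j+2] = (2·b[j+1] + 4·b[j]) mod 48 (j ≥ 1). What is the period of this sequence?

We have b[1] = 42,  b[2] = 32,  b[3] = 40,  b[4] = 16,  b[5] = 0,  b[6] = 16,  b[7] = 32,  b[8] = 32,  b[9] = 0,  b[10] = 32,  b[11] = 16,  b[12] = 16,  b[13] = 0.
Since (b[12], b[13]) = (b[4], b[5]) = (16, 0) (two consecutive terms determine the rest), the sequence is eventually periodic: after a pre-period of length 3 it cycles with period 8.

8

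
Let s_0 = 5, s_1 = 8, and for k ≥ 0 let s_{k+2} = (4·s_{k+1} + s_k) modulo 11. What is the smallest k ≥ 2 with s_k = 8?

11

s_0 = 5,  s_1 = 8,  s_2 = 4,  s_3 = 2,  s_4 = 1,  s_5 = 6,  s_6 = 3,  s_7 = 7,  s_8 = 9,  s_9 = 10,  s_{10} = 5,  s_{11} = 8.
The sequence repeats with period 10.
The value 8 next appears (with k ≥ 2) at s_{11}.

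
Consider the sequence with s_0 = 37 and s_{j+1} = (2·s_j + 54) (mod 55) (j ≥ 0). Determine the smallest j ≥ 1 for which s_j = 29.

Computing terms: s_0 = 37, s_1 = 18, s_2 = 35, s_3 = 14, s_4 = 27, s_5 = 53, s_6 = 50, s_7 = 44, s_8 = 32, s_9 = 8, s_{10} = 15, s_{11} = 29, s_{12} = 2, s_{13} = 3, s_{14} = 5, s_{15} = 9, s_{16} = 17, s_{17} = 33, s_{18} = 10, s_{19} = 19, s_{20} = 37.
The sequence repeats with period 20.
The value 29 first appears (with j ≥ 1) at s_{11}.

11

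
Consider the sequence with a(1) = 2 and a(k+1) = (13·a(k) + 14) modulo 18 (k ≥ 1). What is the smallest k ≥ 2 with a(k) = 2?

10

a(1) = 2,  a(2) = 4,  a(3) = 12,  a(4) = 8,  a(5) = 10,  a(6) = 0,  a(7) = 14,  a(8) = 16,  a(9) = 6,  a(10) = 2.
The sequence repeats with period 9.
The value 2 next appears (with k ≥ 2) at a(10).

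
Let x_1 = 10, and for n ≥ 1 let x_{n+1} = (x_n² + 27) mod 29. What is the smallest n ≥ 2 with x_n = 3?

Listing terms: x_1 = 10; x_2 = 11; x_3 = 3; x_4 = 7; x_5 = 18; x_6 = 3.
Since x_6 = x_3 = 3, the sequence is eventually periodic: after a pre-period of length 2 it cycles with period 3.
The value 3 first appears (with n ≥ 2) at x_3.

3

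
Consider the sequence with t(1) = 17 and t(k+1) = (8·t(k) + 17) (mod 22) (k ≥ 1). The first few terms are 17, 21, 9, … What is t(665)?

t(1) = 17; t(2) = 21; t(3) = 9; t(4) = 1; t(5) = 3; t(6) = 19; t(7) = 15; t(8) = 5; t(9) = 13; t(10) = 11; t(11) = 17.
Since t(11) = t(1) = 17, the sequence is periodic with period 10.
So t(665) = t(1 + ((665-1) mod 10)) = t(5) = 3.

3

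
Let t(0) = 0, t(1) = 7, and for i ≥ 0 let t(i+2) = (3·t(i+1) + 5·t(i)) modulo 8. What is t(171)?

2

Computing terms: t(0) = 0; t(1) = 7; t(2) = 5; t(3) = 2; t(4) = 7; t(5) = 7; t(6) = 0; t(7) = 3; t(8) = 1; t(9) = 2; t(10) = 3; t(11) = 3; t(12) = 0; t(13) = 7.
The sequence repeats with period 12.
So t(171) = t(0 + ((171-0) mod 12)) = t(3) = 2.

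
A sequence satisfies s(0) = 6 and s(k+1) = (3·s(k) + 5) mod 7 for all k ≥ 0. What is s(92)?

4

Computing terms: s(0) = 6,  s(1) = 2,  s(2) = 4,  s(3) = 3,  s(4) = 0,  s(5) = 5,  s(6) = 6.
Since s(6) = s(0) = 6, the sequence is periodic with period 6.
So s(92) = s(0 + ((92-0) mod 6)) = s(2) = 4.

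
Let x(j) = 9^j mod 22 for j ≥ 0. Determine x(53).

3

Computing terms: x(0) = 1, x(1) = 9, x(2) = 15, x(3) = 3, x(4) = 5, x(5) = 1.
Since x(5) = x(0) = 1, the sequence is periodic with period 5.
So x(53) = x(0 + ((53-0) mod 5)) = x(3) = 3.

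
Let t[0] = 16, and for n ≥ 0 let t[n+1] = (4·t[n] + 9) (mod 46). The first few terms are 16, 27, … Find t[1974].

41

t[0] = 16; t[1] = 27; t[2] = 25; t[3] = 17; t[4] = 31; t[5] = 41; t[6] = 35; t[7] = 11; t[8] = 7; t[9] = 37; t[10] = 19; t[11] = 39; t[12] = 27.
Since t[12] = t[1] = 27, the sequence is eventually periodic: after a pre-period of length 1 it cycles with period 11.
For n ≥ 1, t[n] depends only on (n - 1) mod 11. (1974 - 1) mod 11 = 4, so t[1974] = t[5] = 41.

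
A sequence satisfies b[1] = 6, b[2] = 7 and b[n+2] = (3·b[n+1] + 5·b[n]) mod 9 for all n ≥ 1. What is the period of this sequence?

12

b[1] = 6; b[2] = 7; b[3] = 6; b[4] = 8; b[5] = 0; b[6] = 4; b[7] = 3; b[8] = 2; b[9] = 3; b[10] = 1; b[11] = 0; b[12] = 5; b[13] = 6; b[14] = 7.
The sequence repeats with period 12.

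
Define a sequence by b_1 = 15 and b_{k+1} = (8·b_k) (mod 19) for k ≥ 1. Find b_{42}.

We have b_1 = 15; b_2 = 6; b_3 = 10; b_4 = 4; b_5 = 13; b_6 = 9; b_7 = 15.
The sequence repeats with period 6.
(42 - 1) mod 6 = 5, so b_{42} = b_6 = 9.

9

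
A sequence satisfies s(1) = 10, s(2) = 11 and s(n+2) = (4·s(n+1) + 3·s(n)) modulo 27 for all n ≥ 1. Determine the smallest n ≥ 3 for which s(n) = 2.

Computing terms: s(1) = 10,  s(2) = 11,  s(3) = 20,  s(4) = 5,  s(5) = 26,  s(6) = 11,  s(7) = 14,  s(8) = 8,  s(9) = 20,  s(10) = 23,  s(11) = 17,  s(12) = 2,  s(13) = 5,  s(14) = 26.
Since (s(13), s(14)) = (s(4), s(5)) = (5, 26) (two consecutive terms determine the rest), the sequence is eventually periodic: after a pre-period of length 3 it cycles with period 9.
The value 2 first appears (with n ≥ 3) at s(12).

12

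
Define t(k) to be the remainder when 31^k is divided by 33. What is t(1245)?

We have t(0) = 1; t(1) = 31; t(2) = 4; t(3) = 25; t(4) = 16; t(5) = 1.
Since t(5) = t(0) = 1, the sequence is periodic with period 5.
So t(1245) = t(0 + ((1245-0) mod 5)) = t(0) = 1.

1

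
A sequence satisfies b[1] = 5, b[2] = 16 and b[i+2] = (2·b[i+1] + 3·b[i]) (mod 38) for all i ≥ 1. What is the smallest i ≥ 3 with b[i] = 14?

10

We have b[1] = 5,  b[2] = 16,  b[3] = 9,  b[4] = 28,  b[5] = 7,  b[6] = 22,  b[7] = 27,  b[8] = 6,  b[9] = 17,  b[10] = 14,  b[11] = 3,  b[12] = 10,  b[13] = 29,  b[14] = 12,  b[15] = 35,  b[16] = 30,  b[17] = 13,  b[18] = 2,  b[19] = 5,  b[20] = 16.
The sequence repeats with period 18.
The value 14 first appears (with i ≥ 3) at b[10].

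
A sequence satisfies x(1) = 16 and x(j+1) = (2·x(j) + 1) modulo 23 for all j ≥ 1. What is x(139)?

6

x(1) = 16,  x(2) = 10,  x(3) = 21,  x(4) = 20,  x(5) = 18,  x(6) = 14,  x(7) = 6,  x(8) = 13,  x(9) = 4,  x(10) = 9,  x(11) = 19,  x(12) = 16.
Since x(12) = x(1) = 16, the sequence is periodic with period 11.
So x(139) = x(1 + ((139-1) mod 11)) = x(7) = 6.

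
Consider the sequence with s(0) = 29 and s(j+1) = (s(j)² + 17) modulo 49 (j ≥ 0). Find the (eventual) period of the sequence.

3

Computing terms: s(0) = 29,  s(1) = 25,  s(2) = 5,  s(3) = 42,  s(4) = 17,  s(5) = 12,  s(6) = 14,  s(7) = 17.
Since s(7) = s(4) = 17, the sequence is eventually periodic: after a pre-period of length 4 it cycles with period 3.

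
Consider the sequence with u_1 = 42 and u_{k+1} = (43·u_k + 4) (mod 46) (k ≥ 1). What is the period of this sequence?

22

We have u_1 = 42; u_2 = 16; u_3 = 2; u_4 = 44; u_5 = 10; u_6 = 20; u_7 = 36; u_8 = 34; u_9 = 40; u_{10} = 22; u_{11} = 30; u_{12} = 6; u_{13} = 32; u_{14} = 0; u_{15} = 4; u_{16} = 38; u_{17} = 28; u_{18} = 12; u_{19} = 14; u_{20} = 8; u_{21} = 26; u_{22} = 18; u_{23} = 42.
The sequence repeats with period 22.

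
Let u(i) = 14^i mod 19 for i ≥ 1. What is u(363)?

Listing terms: u(1) = 14; u(2) = 6; u(3) = 8; u(4) = 17; u(5) = 10; u(6) = 7; u(7) = 3; u(8) = 4; u(9) = 18; u(10) = 5; u(11) = 13; u(12) = 11; u(13) = 2; u(14) = 9; u(15) = 12; u(16) = 16; u(17) = 15; u(18) = 1; u(19) = 14.
Since u(19) = u(1) = 14, the sequence is periodic with period 18.
(363 - 1) mod 18 = 2, so u(363) = u(3) = 8.

8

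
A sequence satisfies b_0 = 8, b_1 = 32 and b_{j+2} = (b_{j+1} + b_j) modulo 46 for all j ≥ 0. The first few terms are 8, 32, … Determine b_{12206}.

36

Listing terms: b_0 = 8; b_1 = 32; b_2 = 40; b_3 = 26; b_4 = 20; b_5 = 0; b_6 = 20; b_7 = 20; b_8 = 40; b_9 = 14; b_{10} = 8; b_{11} = 22; b_{12} = 30; b_{13} = 6; b_{14} = 36; b_{15} = 42; b_{16} = 32; b_{17} = 28; b_{18} = 14; b_{19} = 42; b_{20} = 10; b_{21} = 6; b_{22} = 16; b_{23} = 22; b_{24} = 38; b_{25} = 14; b_{26} = 6; b_{27} = 20; b_{28} = 26; b_{29} = 0; b_{30} = 26; b_{31} = 26; b_{32} = 6; b_{33} = 32; b_{34} = 38; b_{35} = 24; b_{36} = 16; b_{37} = 40; b_{38} = 10; b_{39} = 4; b_{40} = 14; b_{41} = 18; b_{42} = 32; b_{43} = 4; b_{44} = 36; b_{45} = 40; b_{46} = 30; b_{47} = 24; b_{48} = 8; b_{49} = 32.
The sequence repeats with period 48.
So b_{12206} = b_{0 + ((12206-0) mod 48)} = b_{14} = 36.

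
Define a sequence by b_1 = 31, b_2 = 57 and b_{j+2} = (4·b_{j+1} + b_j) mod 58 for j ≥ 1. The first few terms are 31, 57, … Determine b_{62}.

13

We have b_1 = 31, b_2 = 57, b_3 = 27, b_4 = 49, b_5 = 49, b_6 = 13, b_7 = 43, b_8 = 11, b_9 = 29, b_{10} = 11, b_{11} = 15, b_{12} = 13, b_{13} = 9, b_{14} = 49, b_{15} = 31, b_{16} = 57.
Since (b_{15}, b_{16}) = (b_1, b_2) = (31, 57) (two consecutive terms determine the rest), the sequence is periodic with period 14.
(62 - 1) mod 14 = 5, so b_{62} = b_6 = 13.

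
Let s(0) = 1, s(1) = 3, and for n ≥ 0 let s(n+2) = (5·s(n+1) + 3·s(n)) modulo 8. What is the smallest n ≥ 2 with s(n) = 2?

2

We have s(0) = 1, s(1) = 3, s(2) = 2, s(3) = 3, s(4) = 5, s(5) = 2, s(6) = 1, s(7) = 3.
Since (s(6), s(7)) = (s(0), s(1)) = (1, 3) (two consecutive terms determine the rest), the sequence is periodic with period 6.
The value 2 first appears (with n ≥ 2) at s(2).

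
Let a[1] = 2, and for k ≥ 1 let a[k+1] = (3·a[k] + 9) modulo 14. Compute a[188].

We have a[1] = 2; a[2] = 1; a[3] = 12; a[4] = 3; a[5] = 4; a[6] = 7; a[7] = 2.
The sequence repeats with period 6.
(188 - 1) mod 6 = 1, so a[188] = a[2] = 1.

1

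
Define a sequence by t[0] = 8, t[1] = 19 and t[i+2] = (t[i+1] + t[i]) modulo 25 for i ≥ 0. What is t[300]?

Listing terms: t[0] = 8, t[1] = 19, t[2] = 2, t[3] = 21, t[4] = 23, t[5] = 19, t[6] = 17, t[7] = 11, t[8] = 3, t[9] = 14, t[10] = 17, t[11] = 6, t[12] = 23, t[13] = 4, t[14] = 2, t[15] = 6, t[16] = 8, t[17] = 14, t[18] = 22, t[19] = 11, t[20] = 8, t[21] = 19.
The sequence repeats with period 20.
(300 - 0) mod 20 = 0, so t[300] = t[0] = 8.

8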